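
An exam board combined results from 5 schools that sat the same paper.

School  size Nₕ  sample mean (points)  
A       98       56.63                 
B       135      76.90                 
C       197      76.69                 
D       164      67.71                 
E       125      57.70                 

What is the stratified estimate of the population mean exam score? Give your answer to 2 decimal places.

N = 98 + 135 + 197 + 164 + 125 = 719.
Weight each subgroup mean by Nₕ/N and sum.
Σ Nₕx̄ₕ = 98·56.63 + 135·76.90 + 197·76.69 + 164·67.71 + 125·57.70 = 5549.74 + 10381.5 + 15107.93 + 11104.44 + 7212.5 = 49356.11.
Divide by N: 49356.11 / 719 = 68.6455... → 68.65.

68.65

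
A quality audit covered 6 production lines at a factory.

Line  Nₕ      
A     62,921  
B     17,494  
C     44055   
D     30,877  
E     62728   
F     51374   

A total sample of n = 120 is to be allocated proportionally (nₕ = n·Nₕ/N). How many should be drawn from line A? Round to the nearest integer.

28

Share of line A = 62921/269449 = 0.23352.
Allocate 120 × 0.23352 = 28.022... → 28.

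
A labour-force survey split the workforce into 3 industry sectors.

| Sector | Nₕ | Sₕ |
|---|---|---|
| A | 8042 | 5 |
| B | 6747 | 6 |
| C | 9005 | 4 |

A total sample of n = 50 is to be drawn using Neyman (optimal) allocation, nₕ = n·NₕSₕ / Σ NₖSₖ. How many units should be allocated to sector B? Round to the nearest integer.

A: NₕSₕ = 8042·5 = 40210
B: NₕSₕ = 6747·6 = 40482
C: NₕSₕ = 9005·4 = 36020
Σ NₕSₕ = 116712.
n_B = 50·40482/116712 = 17.343... → 17.

17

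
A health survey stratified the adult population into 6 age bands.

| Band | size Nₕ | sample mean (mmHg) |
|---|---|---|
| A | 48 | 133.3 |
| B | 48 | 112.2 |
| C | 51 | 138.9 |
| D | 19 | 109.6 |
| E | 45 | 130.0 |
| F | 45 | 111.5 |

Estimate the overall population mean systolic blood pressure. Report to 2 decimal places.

x̄_st = (Σ Nₕx̄ₕ) / (Σ Nₕ) = (48·133.3 + 48·112.2 + 51·138.9 + 19·109.6 + 45·130.0 + 45·111.5) / 256
= 31817.8 / 256 = 124.2883... → 124.29.

124.29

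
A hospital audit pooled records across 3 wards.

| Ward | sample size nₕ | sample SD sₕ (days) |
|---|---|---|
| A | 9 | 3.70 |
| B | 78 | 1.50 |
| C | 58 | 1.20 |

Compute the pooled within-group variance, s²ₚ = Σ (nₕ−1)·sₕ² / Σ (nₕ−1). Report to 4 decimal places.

A: (9−1)·3.70² = 8·13.69 = 109.52
B: (78−1)·1.50² = 77·2.25 = 173.25
C: (58−1)·1.20² = 57·1.44 = 82.08
Numerator = 364.85; denominator = Σ(nₕ−1) = 142.
s²ₚ = 364.85/142 = 2.569366... → 2.5694.

2.5694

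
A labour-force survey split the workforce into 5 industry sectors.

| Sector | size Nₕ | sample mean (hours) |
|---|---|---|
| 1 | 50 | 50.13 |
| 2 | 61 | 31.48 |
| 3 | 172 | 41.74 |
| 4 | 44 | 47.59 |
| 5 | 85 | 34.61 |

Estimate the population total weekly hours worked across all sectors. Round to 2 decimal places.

Estimate total by summing Nₕ·x̄ₕ over strata.
50·50.13 + 61·31.48 + 172·41.74 + 44·47.59 + 85·34.61 = 2506.5 + 1920.28 + 7179.28 + 2093.96 + 2941.85 = 16641.87.

16641.87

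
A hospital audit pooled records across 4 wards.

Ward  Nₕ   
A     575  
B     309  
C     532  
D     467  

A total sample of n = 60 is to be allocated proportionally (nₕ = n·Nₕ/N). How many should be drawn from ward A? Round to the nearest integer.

N = 575 + 309 + 532 + 467 = 1883.
n_A = 60·575/1883 = 18.322... → 18.

18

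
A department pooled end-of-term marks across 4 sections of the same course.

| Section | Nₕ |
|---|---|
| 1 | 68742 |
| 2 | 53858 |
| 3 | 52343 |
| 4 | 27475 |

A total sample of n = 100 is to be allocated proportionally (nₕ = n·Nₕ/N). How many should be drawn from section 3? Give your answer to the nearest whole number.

Share of section 3 = 52343/202418 = 0.25859.
Allocate 100 × 0.25859 = 25.859... → 26.

26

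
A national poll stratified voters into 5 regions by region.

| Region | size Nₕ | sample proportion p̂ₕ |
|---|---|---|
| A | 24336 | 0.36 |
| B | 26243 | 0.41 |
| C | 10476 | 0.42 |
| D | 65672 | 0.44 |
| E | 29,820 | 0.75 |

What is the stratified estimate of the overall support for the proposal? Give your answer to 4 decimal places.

0.4802

Wₕ = Nₕ/N with N = 156547: 0.1555, 0.1676, 0.0669, 0.4195, 0.1905.
p̂_st = 0.1555·0.36 + 0.1676·0.41 + 0.0669·0.42 + 0.4195·0.44 + 0.1905·0.75 ≈ 0.480247... → 0.4802.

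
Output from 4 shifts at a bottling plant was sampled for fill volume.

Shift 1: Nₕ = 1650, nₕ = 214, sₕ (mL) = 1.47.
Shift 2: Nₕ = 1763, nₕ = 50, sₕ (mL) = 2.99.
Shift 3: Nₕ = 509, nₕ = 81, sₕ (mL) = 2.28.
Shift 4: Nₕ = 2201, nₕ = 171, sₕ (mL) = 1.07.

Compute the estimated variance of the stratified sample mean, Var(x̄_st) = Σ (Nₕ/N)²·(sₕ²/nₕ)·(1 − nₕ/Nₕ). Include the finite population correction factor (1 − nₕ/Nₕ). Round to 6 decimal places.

0.016212

N = 6123; Wₕ = Nₕ/N.
shift 1: (1650/6123)²·1.47²/214·(1 − 214/1650) = 0.000638162
shift 2: (1763/6123)²·2.99²/50·(1 − 50/1763) = 0.014403019
shift 3: (509/6123)²·2.28²/81·(1 − 81/509) = 0.000372922
shift 4: (2201/6123)²·1.07²/171·(1 − 171/2201) = 0.000797919
Sum = 0.016212022 → 0.016212.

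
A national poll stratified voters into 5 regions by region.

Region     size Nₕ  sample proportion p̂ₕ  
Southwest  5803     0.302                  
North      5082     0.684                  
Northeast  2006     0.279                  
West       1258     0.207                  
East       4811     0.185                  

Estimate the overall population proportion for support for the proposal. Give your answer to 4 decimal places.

0.3660

Wₕ = Nₕ/N with N = 18960: 0.3061, 0.2680, 0.1058, 0.0664, 0.2537.
p̂_st = 0.3061·0.302 + 0.2680·0.684 + 0.1058·0.279 + 0.0664·0.207 + 0.2537·0.185 ≈ 0.365966... → 0.3660.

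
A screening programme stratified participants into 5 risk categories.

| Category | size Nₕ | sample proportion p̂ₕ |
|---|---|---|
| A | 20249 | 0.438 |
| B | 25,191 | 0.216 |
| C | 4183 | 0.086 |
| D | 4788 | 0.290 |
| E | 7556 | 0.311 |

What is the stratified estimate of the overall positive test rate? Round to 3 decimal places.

Wₕ = Nₕ/N with N = 61967: 0.3268, 0.4065, 0.0675, 0.0773, 0.1219.
p̂_st = 0.3268·0.438 + 0.4065·0.216 + 0.0675·0.086 + 0.0773·0.290 + 0.1219·0.311 ≈ 0.29707... → 0.297.

0.297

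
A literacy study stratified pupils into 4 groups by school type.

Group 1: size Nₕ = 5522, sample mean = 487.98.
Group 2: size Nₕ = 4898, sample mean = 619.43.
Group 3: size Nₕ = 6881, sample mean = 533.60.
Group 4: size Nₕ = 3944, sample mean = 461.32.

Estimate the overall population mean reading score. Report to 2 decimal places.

N = 21245; weights Wₕ = Nₕ/N = (0.2599, 0.2305, 0.3239, 0.1856).
x̄_st = Σ Wₕ·x̄ₕ = 0.2599·487.98 + 0.2305·619.43 + 0.3239·533.60 + 0.1856·461.32 ≈ 528.1121...
→ 528.11.

528.11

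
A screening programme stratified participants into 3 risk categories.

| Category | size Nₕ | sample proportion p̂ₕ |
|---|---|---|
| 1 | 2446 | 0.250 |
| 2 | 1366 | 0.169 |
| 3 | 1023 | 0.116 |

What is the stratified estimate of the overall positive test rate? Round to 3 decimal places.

N = 2446 + 1366 + 1023 = 4835.
Overall proportion = Σ (Nₕ/N)·p̂ₕ.
Σ Nₕp̂ₕ = 611.5 + 230.854 + 118.668 = 961.022.
961.022 / 4835 = 0.19876... → 0.199.

0.199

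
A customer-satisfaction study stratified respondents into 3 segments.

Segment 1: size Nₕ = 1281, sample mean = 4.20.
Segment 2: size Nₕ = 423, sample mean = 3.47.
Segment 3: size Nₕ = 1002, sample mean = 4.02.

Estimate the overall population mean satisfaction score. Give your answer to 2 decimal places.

N = 2706; weights Wₕ = Nₕ/N = (0.4734, 0.1563, 0.3703).
x̄_st = Σ Wₕ·x̄ₕ = 0.4734·4.20 + 0.1563·3.47 + 0.3703·4.02 ≈ 4.0192...
→ 4.02.

4.02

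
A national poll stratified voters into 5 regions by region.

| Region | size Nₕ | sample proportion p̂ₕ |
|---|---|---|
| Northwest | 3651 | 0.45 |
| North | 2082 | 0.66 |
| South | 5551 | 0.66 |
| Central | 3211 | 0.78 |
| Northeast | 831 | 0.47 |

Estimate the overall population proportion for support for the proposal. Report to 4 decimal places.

Wₕ = Nₕ/N with N = 15326: 0.2382, 0.1358, 0.3622, 0.2095, 0.0542.
p̂_st = 0.2382·0.45 + 0.1358·0.66 + 0.3622·0.66 + 0.2095·0.78 + 0.0542·0.47 ≈ 0.624813... → 0.6248.

0.6248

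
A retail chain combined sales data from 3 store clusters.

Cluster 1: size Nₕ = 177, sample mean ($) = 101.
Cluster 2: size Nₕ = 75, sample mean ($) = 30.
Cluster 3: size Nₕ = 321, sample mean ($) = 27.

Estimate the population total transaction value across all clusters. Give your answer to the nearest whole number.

1: 177·101 = 17877
2: 75·30 = 2250
3: 321·27 = 8667
τ̂ = Σ Nₕx̄ₕ = 28794.

28794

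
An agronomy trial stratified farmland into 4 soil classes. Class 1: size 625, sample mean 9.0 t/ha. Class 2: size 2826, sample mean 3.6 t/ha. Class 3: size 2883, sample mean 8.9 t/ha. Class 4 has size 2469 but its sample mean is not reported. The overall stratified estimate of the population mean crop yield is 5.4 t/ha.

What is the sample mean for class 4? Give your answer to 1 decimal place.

2.5

N = 625 + 2826 + 2883 + 2469 = 8803.
Overall total = μ·N = 5.4·8803 = 47536.2.
Subtract the known strata: 625·9.0 + 2826·3.6 + 2883·8.9 = 41457.3.
Remaining total for class 4: 47536.2 − 41457.3 = 6078.9.
Divide by its size: 6078.9 / 2469 = 2.462... → 2.5.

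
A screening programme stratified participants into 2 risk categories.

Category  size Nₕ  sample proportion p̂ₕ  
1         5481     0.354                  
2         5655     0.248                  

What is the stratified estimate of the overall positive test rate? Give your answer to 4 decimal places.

0.3002

Wₕ = Nₕ/N with N = 11136: 0.4922, 0.5078.
p̂_st = 0.4922·0.354 + 0.5078·0.248 ≈ 0.300172... → 0.3002.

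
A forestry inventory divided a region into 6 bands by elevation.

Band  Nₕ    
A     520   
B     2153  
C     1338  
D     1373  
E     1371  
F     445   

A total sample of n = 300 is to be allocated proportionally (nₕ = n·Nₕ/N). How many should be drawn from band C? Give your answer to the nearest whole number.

56

N = 520 + 2153 + 1338 + 1373 + 1371 + 445 = 7200.
n_C = 300·1338/7200 = 55.75 → 56.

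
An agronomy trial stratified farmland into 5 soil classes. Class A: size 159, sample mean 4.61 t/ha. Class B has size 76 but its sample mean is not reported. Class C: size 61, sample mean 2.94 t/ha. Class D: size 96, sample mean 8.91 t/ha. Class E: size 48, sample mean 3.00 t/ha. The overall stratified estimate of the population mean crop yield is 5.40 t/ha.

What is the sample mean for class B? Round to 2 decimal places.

6.11

N = 159 + 76 + 61 + 96 + 48 = 440.
Overall total = μ·N = 5.40·440 = 2376.
Subtract the known strata: 159·4.61 + 61·2.94 + 96·8.91 + 48·3.00 = 1911.69.
Remaining total for class B: 2376 − 1911.69 = 464.31.
Divide by its size: 464.31 / 76 = 6.1093... → 6.11.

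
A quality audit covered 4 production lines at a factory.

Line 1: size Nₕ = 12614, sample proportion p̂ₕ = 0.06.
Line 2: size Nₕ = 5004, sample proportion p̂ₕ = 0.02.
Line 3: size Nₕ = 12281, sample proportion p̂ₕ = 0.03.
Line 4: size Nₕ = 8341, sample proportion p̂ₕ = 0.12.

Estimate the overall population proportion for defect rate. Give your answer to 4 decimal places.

0.0582

N = 12614 + 5004 + 12281 + 8341 = 38240.
Overall proportion = Σ (Nₕ/N)·p̂ₕ.
Σ Nₕp̂ₕ = 756.84 + 100.08 + 368.43 + 1000.92 = 2226.27.
2226.27 / 38240 = 0.058218... → 0.0582.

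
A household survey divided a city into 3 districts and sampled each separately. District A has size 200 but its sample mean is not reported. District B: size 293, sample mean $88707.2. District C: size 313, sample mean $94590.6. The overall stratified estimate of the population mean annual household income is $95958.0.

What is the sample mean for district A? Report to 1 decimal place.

N = 200 + 293 + 313 = 806.
Overall total = μ·N = 95958.0·806 = 77342148.
Subtract the known strata: 293·88707.2 + 313·94590.6 = 55598067.4.
Remaining total for district A: 77342148 − 55598067.4 = 21744080.6.
Divide by its size: 21744080.6 / 200 = 108720.403 → 108720.4.

108720.4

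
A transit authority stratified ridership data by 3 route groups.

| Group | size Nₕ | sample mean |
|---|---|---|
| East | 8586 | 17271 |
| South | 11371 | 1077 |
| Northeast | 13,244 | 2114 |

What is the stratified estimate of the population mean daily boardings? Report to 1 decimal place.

5678.5

N = 33201; weights Wₕ = Nₕ/N = (0.2586, 0.3425, 0.3989).
x̄_st = Σ Wₕ·x̄ₕ = 0.2586·17271 + 0.3425·1077 + 0.3989·2114 ≈ 5678.539...
→ 5678.5.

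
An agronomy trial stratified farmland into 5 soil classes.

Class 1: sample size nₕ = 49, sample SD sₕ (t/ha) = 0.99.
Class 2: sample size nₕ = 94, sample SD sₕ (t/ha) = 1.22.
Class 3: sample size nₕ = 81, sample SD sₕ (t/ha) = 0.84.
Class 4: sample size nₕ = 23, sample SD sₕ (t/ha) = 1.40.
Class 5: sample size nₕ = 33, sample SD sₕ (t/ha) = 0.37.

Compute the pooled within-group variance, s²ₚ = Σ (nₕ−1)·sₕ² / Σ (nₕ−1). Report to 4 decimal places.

1.0524

1: (49−1)·0.99² = 48·0.9801 = 47.0448
2: (94−1)·1.22² = 93·1.4884 = 138.4212
3: (81−1)·0.84² = 80·0.7056 = 56.448
4: (23−1)·1.40² = 22·1.96 = 43.12
5: (33−1)·0.37² = 32·0.1369 = 4.3808
Numerator = 289.4148; denominator = Σ(nₕ−1) = 275.
s²ₚ = 289.4148/275 = 1.052417... → 1.0524.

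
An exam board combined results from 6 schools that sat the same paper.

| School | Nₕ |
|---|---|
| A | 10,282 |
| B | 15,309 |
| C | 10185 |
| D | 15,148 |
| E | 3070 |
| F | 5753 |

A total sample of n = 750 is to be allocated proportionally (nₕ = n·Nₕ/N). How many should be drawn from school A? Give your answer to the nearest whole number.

N = 10282 + 15309 + 10185 + 15148 + 3070 + 5753 = 59747.
n_A = 750·10282/59747 = 129.069... → 129.

129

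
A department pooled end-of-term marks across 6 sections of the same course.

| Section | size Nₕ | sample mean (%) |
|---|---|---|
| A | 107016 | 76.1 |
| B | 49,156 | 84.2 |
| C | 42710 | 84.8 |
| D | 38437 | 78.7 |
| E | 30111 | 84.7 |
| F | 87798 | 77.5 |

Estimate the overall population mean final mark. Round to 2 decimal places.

79.62

N = 355228; weights Wₕ = Nₕ/N = (0.3013, 0.1384, 0.1202, 0.1082, 0.0848, 0.2472).
x̄_st = Σ Wₕ·x̄ₕ = 0.3013·76.1 + 0.1384·84.2 + 0.1202·84.8 + 0.1082·78.7 + 0.0848·84.7 + 0.2472·77.5 ≈ 79.6232...
→ 79.62.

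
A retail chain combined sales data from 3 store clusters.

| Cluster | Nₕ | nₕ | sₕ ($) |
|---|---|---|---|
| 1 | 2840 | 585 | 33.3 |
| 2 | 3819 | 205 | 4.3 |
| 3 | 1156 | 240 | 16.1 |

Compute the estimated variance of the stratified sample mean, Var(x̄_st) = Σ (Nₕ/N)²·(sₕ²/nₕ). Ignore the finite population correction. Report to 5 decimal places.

N = 7815. Term for each stratum: Wₕ²sₕ²/nₕ.
Var(x̄_st) = 0.25032909 + 0.02153894 + 0.02363188 = 0.29549991 → 0.29550.

0.29550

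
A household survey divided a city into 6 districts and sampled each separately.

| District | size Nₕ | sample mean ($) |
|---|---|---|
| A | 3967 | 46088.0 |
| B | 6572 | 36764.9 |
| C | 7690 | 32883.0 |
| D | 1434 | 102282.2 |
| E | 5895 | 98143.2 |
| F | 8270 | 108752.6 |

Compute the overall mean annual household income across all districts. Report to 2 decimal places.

68048.10

x̄_st = (Σ Nₕx̄ₕ) / (Σ Nₕ) = (3967·46088.0 + 6572·36764.9 + 7690·32883.0 + 1434·102282.2 + 5895·98143.2 + 8270·108752.6) / 33828
= 2301931129.6 / 33828 = 68048.1001... → 68048.10.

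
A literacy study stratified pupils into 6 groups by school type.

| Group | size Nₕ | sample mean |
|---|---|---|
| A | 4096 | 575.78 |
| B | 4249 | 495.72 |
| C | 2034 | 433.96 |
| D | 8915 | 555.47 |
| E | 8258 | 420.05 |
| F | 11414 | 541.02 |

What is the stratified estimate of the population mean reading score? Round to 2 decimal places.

511.81

x̄_st = (Σ Nₕx̄ₕ) / (Σ Nₕ) = (4096·575.78 + 4249·495.72 + 2034·433.96 + 8915·555.47 + 8258·420.05 + 11414·541.02) / 38966
= 19943374.03 / 38966 = 511.8148... → 511.81.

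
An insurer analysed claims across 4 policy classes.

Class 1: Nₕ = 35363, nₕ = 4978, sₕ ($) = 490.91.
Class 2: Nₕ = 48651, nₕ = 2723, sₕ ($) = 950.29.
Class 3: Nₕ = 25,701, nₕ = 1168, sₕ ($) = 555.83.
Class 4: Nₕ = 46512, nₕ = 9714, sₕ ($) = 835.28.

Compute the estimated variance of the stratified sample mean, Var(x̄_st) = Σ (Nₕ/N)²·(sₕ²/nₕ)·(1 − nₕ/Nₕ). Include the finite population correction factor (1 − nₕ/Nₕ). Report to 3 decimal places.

44.363

N = 156227. Term for each stratum: Wₕ²sₕ²/nₕ·(1−nₕ/Nₕ).
Var(x̄_st) = 2.131302 + 30.361400 + 6.833286 + 5.036666 = 44.362654 → 44.363.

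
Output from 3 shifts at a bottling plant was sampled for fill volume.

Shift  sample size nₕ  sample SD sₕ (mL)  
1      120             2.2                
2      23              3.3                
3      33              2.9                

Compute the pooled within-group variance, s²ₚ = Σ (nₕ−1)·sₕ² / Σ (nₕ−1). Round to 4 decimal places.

6.2697

1: (120−1)·2.2² = 119·4.84 = 575.96
2: (23−1)·3.3² = 22·10.89 = 239.58
3: (33−1)·2.9² = 32·8.41 = 269.12
Numerator = 1084.66; denominator = Σ(nₕ−1) = 173.
s²ₚ = 1084.66/173 = 6.269711... → 6.2697.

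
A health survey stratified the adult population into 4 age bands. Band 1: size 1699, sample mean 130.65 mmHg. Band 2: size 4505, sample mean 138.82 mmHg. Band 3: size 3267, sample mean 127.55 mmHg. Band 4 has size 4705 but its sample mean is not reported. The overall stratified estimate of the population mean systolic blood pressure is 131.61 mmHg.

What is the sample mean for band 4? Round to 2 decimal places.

127.87

N = 1699 + 4505 + 3267 + 4705 = 14176.
Overall total = μ·N = 131.61·14176 = 1865703.36.
Subtract the known strata: 1699·130.65 + 4505·138.82 + 3267·127.55 = 1264064.3.
Remaining total for band 4: 1865703.36 − 1264064.3 = 601639.06.
Divide by its size: 601639.06 / 4705 = 127.8723... → 127.87.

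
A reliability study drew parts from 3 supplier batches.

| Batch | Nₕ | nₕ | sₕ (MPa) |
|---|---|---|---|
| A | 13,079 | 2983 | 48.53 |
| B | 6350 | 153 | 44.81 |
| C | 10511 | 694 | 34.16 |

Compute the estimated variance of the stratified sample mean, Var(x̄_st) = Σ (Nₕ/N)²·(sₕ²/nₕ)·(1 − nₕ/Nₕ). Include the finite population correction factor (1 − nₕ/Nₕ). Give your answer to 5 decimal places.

0.88597

N = 29940. Term for each stratum: Wₕ²sₕ²/nₕ·(1−nₕ/Nₕ).
Var(x̄_st) = 0.11630212 + 0.57611620 + 0.19355103 = 0.88596935 → 0.88597.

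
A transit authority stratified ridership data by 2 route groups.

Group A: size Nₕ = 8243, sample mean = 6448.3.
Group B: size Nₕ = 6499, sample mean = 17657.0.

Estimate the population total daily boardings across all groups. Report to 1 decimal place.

A: 8243·6448.3 = 53153336.9
B: 6499·17657.0 = 114752843
τ̂ = Σ Nₕx̄ₕ = 167906179.9.

167906179.9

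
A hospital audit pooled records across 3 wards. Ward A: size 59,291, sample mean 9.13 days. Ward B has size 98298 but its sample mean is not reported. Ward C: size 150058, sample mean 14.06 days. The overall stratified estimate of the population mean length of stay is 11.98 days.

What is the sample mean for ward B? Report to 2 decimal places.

N = 59291 + 98298 + 150058 = 307647.
Overall total = μ·N = 11.98·307647 = 3685611.06.
Subtract the known strata: 59291·9.13 + 150058·14.06 = 2651142.31.
Remaining total for ward B: 3685611.06 − 2651142.31 = 1034468.75.
Divide by its size: 1034468.75 / 98298 = 10.5238... → 10.52.

10.52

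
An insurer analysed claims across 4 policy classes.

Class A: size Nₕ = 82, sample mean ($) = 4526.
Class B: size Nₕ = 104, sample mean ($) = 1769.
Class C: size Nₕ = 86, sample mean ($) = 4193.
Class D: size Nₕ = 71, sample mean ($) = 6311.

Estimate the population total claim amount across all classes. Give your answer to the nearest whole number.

1363787

A: 82·4526 = 371132
B: 104·1769 = 183976
C: 86·4193 = 360598
D: 71·6311 = 448081
τ̂ = Σ Nₕx̄ₕ = 1363787.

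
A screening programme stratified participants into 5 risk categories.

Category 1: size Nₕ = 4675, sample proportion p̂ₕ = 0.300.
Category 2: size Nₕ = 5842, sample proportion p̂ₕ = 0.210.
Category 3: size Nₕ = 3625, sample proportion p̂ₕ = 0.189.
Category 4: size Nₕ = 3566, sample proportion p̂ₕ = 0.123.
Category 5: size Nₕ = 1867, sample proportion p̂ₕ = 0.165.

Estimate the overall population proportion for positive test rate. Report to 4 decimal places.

0.2075

Wₕ = Nₕ/N with N = 19575: 0.2388, 0.2984, 0.1852, 0.1822, 0.0954.
p̂_st = 0.2388·0.300 + 0.2984·0.210 + 0.1852·0.189 + 0.1822·0.123 + 0.0954·0.165 ≈ 0.207465... → 0.2075.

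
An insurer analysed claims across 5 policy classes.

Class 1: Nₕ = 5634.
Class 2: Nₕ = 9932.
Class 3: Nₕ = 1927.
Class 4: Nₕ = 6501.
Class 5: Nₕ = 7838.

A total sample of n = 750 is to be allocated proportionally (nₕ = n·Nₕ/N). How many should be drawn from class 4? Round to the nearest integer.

153

N = 5634 + 9932 + 1927 + 6501 + 7838 = 31832.
n_4 = 750·6501/31832 = 153.171... → 153.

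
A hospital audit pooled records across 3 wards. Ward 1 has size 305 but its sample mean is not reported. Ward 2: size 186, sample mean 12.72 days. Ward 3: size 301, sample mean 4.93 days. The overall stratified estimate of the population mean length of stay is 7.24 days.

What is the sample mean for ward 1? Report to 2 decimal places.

6.18

Σ Nₕx̄ₕ = N·μ, so 305·x̄_1 = 792·7.24 − (186·12.72 + 301·4.93).
= 5734.08 − 3849.85 = 1884.23.
x̄_1 = 1884.23 / 305 = 6.1778... → 6.18.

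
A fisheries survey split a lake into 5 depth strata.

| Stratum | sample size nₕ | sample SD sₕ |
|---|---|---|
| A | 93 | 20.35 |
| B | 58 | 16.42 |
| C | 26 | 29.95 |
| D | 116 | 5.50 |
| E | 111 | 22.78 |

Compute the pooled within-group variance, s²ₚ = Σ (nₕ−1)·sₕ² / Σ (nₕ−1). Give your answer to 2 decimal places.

Degrees of freedom: 92 + 57 + 25 + 115 + 110 = 399.
Σ(nₕ−1)sₕ² = 92·414.1225 + 57·269.6164 + 25·897.0025 + 115·30.25 + 110·518.9284 = 136453.3413.
s²ₚ = 136453.3413 / 399 = 341.9883... → 341.99.

341.99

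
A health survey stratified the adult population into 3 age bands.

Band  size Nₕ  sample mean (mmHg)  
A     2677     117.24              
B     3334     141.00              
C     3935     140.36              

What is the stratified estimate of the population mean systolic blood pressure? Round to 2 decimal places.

N = 2677 + 3334 + 3935 = 9946.
The stratified mean weights each stratum mean by its population share Nₕ/N.
Σ Nₕx̄ₕ = 2677·117.24 + 3334·141.00 + 3935·140.36 = 313851.48 + 470094 + 552316.6 = 1336262.08.
Divide by N: 1336262.08 / 9946 = 134.3517... → 134.35.

134.35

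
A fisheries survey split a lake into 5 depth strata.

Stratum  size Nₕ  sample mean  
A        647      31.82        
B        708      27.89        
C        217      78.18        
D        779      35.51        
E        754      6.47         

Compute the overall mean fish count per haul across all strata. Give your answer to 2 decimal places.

28.93

N = 647 + 708 + 217 + 779 + 754 = 3105.
The stratified mean weights each stratum mean by its population share Nₕ/N.
Σ Nₕx̄ₕ = 647·31.82 + 708·27.89 + 217·78.18 + 779·35.51 + 754·6.47 = 20587.54 + 19746.12 + 16965.06 + 27662.29 + 4878.38 = 89839.39.
Divide by N: 89839.39 / 3105 = 28.9338... → 28.93.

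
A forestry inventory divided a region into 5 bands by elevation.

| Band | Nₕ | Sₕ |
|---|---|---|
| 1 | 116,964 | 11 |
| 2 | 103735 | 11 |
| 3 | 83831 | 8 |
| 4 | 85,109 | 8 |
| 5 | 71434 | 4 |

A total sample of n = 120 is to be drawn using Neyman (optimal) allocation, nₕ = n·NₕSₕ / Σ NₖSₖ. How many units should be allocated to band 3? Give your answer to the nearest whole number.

20

1: NₕSₕ = 116964·11 = 1286604
2: NₕSₕ = 103735·11 = 1141085
3: NₕSₕ = 83831·8 = 670648
4: NₕSₕ = 85109·8 = 680872
5: NₕSₕ = 71434·4 = 285736
Σ NₕSₕ = 4064945.
n_3 = 120·670648/4064945 = 19.798... → 20.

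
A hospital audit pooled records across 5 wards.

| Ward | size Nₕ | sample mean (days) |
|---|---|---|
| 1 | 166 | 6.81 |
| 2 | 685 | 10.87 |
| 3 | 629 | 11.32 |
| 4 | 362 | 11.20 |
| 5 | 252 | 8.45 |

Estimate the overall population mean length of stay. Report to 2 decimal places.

x̄_st = (Σ Nₕx̄ₕ) / (Σ Nₕ) = (166·6.81 + 685·10.87 + 629·11.32 + 362·11.20 + 252·8.45) / 2094
= 21880.49 / 2094 = 10.4491... → 10.45.

10.45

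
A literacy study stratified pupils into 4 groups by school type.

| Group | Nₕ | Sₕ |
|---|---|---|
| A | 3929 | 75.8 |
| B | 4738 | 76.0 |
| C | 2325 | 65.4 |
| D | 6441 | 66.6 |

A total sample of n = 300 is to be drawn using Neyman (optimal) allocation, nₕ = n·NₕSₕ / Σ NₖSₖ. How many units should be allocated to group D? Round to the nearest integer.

Σ NₕSₕ = 3929·75.8 + 4738·76.0 + 2325·65.4 + 6441·66.6 = 1238931.8.
Share for D: 428970.6/1238931.8 = 0.34624.
n_D = 300 × 0.34624 = 103.873... → 104.

104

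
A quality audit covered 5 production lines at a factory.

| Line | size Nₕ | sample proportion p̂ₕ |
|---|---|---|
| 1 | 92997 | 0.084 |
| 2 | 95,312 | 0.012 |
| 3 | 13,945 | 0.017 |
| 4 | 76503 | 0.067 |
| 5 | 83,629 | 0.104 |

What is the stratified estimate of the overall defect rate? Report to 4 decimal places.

N = 92997 + 95312 + 13945 + 76503 + 83629 = 362386.
Overall proportion = Σ (Nₕ/N)·p̂ₕ.
Σ Nₕp̂ₕ = 7811.748 + 1143.744 + 237.065 + 5125.701 + 8697.416 = 23015.674.
23015.674 / 362386 = 0.063511... → 0.0635.

0.0635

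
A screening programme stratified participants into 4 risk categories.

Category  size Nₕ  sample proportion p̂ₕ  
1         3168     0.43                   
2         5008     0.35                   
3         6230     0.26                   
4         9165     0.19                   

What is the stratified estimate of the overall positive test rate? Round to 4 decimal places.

0.2748

Wₕ = Nₕ/N with N = 23571: 0.1344, 0.2125, 0.2643, 0.3888.
p̂_st = 0.1344·0.43 + 0.2125·0.35 + 0.2643·0.26 + 0.3888·0.19 ≈ 0.274752... → 0.2748.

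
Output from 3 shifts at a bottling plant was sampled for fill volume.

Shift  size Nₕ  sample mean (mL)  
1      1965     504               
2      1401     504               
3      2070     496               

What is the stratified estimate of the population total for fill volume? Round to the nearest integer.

1: 1965·504 = 990360
2: 1401·504 = 706104
3: 2070·496 = 1026720
τ̂ = Σ Nₕx̄ₕ = 2723184.

2723184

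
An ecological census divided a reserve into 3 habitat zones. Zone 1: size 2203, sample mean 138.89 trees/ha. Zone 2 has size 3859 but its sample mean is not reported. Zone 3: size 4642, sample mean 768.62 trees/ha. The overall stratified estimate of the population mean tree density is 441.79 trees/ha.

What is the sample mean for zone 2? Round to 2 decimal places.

N = 2203 + 3859 + 4642 = 10704.
Overall total = μ·N = 441.79·10704 = 4728920.16.
Subtract the known strata: 2203·138.89 + 4642·768.62 = 3873908.71.
Remaining total for zone 2: 4728920.16 − 3873908.71 = 855011.45.
Divide by its size: 855011.45 / 3859 = 221.5630... → 221.56.

221.56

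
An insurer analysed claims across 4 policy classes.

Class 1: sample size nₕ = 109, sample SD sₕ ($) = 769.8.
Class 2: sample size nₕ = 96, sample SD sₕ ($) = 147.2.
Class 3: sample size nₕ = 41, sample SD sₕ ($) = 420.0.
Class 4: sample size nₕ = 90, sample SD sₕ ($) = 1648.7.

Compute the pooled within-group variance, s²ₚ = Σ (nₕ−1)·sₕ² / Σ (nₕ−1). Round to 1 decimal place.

948901.3

Degrees of freedom: 108 + 95 + 40 + 89 = 332.
Σ(nₕ−1)sₕ² = 108·592592.04 + 95·21667.84 + 40·176400 + 89·2718211.69 = 315035225.53.
s²ₚ = 315035225.53 / 332 = 948901.282... → 948901.3.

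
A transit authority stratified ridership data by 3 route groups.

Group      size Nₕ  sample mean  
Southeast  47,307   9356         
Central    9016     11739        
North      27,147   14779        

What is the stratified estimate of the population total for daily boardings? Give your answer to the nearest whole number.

Southeast: 47307·9356 = 442604292
Central: 9016·11739 = 105838824
North: 27147·14779 = 401205513
τ̂ = Σ Nₕx̄ₕ = 949648629.

949648629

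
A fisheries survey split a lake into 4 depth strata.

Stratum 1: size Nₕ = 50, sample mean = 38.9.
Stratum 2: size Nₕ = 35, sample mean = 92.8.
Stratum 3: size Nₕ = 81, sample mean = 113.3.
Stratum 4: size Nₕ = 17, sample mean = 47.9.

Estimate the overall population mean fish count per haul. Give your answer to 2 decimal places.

82.98

x̄_st = (Σ Nₕx̄ₕ) / (Σ Nₕ) = (50·38.9 + 35·92.8 + 81·113.3 + 17·47.9) / 183
= 15184.6 / 183 = 82.9760... → 82.98.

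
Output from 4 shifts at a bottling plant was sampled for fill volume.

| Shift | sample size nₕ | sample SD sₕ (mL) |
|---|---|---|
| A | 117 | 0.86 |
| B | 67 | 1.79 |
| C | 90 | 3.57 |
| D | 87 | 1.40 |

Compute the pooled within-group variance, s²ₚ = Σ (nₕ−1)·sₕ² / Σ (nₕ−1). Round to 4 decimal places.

4.4821

Degrees of freedom: 116 + 66 + 89 + 86 = 357.
Σ(nₕ−1)sₕ² = 116·0.7396 + 66·3.2041 + 89·12.7449 + 86·1.96 = 1600.1203.
s²ₚ = 1600.1203 / 357 = 4.482130... → 4.4821.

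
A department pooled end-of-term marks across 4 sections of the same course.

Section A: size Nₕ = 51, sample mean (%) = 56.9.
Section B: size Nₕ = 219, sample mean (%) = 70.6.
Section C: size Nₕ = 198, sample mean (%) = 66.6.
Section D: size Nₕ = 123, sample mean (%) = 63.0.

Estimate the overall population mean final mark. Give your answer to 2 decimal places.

x̄_st = (Σ Nₕx̄ₕ) / (Σ Nₕ) = (51·56.9 + 219·70.6 + 198·66.6 + 123·63.0) / 591
= 39299.1 / 591 = 66.4959... → 66.50.

66.50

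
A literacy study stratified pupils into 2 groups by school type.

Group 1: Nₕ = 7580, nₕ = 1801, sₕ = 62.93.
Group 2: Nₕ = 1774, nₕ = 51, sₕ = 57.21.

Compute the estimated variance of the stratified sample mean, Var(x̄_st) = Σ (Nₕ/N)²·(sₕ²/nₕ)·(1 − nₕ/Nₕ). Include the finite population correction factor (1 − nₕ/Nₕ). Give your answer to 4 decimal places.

N = 9354; Wₕ = Nₕ/N.
group 1: (7580/9354)²·62.93²/1801·(1 − 1801/7580) = 1.1008520
group 2: (1774/9354)²·57.21²/51·(1 − 51/1774) = 2.2419085
Sum = 3.3427604 → 3.3428.

3.3428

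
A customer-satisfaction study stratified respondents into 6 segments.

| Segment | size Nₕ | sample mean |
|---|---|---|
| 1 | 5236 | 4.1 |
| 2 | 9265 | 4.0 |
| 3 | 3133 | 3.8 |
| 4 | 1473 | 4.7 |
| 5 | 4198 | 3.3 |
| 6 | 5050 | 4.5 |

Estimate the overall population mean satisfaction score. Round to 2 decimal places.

N = 5236 + 9265 + 3133 + 1473 + 4198 + 5050 = 28355.
The stratified mean weights each stratum mean by its population share Nₕ/N.
Σ Nₕx̄ₕ = 5236·4.1 + 9265·4.0 + 3133·3.8 + 1473·4.7 + 4198·3.3 + 5050·4.5 = 21467.6 + 37060 + 11905.4 + 6923.1 + 13853.4 + 22725 = 113934.5.
Divide by N: 113934.5 / 28355 = 4.0181... → 4.02.

4.02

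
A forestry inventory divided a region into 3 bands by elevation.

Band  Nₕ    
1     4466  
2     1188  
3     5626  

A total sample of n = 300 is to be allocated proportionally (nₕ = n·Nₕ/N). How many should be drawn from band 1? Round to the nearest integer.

119

N = 4466 + 1188 + 5626 = 11280.
n_1 = 300·4466/11280 = 118.777... → 119.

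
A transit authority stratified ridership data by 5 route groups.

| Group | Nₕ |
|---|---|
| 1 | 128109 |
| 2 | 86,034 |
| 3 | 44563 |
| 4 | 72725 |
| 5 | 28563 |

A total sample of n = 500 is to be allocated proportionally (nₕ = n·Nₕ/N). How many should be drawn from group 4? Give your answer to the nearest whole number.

101

N = 128109 + 86034 + 44563 + 72725 + 28563 = 359994.
n_4 = 500·72725/359994 = 101.009... → 101.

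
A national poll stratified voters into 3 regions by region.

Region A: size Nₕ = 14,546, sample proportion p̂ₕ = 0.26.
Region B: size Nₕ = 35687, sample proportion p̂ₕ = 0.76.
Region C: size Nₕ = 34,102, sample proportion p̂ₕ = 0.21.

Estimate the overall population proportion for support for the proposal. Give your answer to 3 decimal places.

0.451

Wₕ = Nₕ/N with N = 84335: 0.1725, 0.4232, 0.4044.
p̂_st = 0.1725·0.26 + 0.4232·0.76 + 0.4044·0.21 ≈ 0.45136... → 0.451.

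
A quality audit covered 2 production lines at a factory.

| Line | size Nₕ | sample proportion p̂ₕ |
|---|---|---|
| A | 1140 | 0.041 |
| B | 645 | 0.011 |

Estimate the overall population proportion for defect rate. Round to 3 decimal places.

0.030

Wₕ = Nₕ/N with N = 1785: 0.6387, 0.3613.
p̂_st = 0.6387·0.041 + 0.3613·0.011 ≈ 0.03016... → 0.030.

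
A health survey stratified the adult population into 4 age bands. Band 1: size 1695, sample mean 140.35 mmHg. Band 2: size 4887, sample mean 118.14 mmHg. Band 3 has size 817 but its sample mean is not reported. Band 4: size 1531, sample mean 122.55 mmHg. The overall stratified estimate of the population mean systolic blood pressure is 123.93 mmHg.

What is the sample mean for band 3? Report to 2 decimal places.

127.08

N = 1695 + 4887 + 817 + 1531 = 8930.
Overall total = μ·N = 123.93·8930 = 1106694.9.
Subtract the known strata: 1695·140.35 + 4887·118.14 + 1531·122.55 = 1002867.48.
Remaining total for band 3: 1106694.9 − 1002867.48 = 103827.42.
Divide by its size: 103827.42 / 817 = 127.0837... → 127.08.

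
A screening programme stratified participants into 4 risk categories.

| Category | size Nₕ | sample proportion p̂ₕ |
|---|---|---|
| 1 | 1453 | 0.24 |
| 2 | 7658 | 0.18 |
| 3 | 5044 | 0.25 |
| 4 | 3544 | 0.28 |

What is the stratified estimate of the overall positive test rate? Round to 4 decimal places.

Wₕ = Nₕ/N with N = 17699: 0.0821, 0.4327, 0.2850, 0.2002.
p̂_st = 0.0821·0.24 + 0.4327·0.18 + 0.2850·0.25 + 0.2002·0.28 ≈ 0.224899... → 0.2249.

0.2249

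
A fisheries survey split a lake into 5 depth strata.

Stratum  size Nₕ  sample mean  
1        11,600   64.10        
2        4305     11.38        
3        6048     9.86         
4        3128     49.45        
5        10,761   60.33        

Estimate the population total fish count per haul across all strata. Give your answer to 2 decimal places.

Population total = Σ Nₕ·x̄ₕ (each stratum's size times its mean).
11600·64.10 + 4305·11.38 + 6048·9.86 + 3128·49.45 + 10761·60.33 = 743560 + 48990.9 + 59633.28 + 154679.6 + 649211.13 = 1656074.91.

1656074.91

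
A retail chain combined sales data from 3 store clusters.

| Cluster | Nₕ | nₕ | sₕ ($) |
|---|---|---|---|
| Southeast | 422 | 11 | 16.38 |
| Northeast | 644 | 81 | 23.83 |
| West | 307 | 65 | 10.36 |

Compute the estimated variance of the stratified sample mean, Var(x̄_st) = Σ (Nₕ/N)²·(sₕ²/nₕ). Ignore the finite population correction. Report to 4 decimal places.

N = 1373; Wₕ = Nₕ/N.
cluster Southeast: (422/1373)²·16.38²/11 = 2.3041934
cluster Northeast: (644/1373)²·23.83²/81 = 1.5423883
cluster West: (307/1373)²·10.36²/65 = 0.0825547
Sum = 3.9291365 → 3.9291.

3.9291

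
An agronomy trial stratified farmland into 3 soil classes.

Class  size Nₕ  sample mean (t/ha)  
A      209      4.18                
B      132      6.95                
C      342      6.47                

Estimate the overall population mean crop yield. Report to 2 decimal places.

5.86

N = 683; weights Wₕ = Nₕ/N = (0.3060, 0.1933, 0.5007).
x̄_st = Σ Wₕ·x̄ₕ = 0.3060·4.18 + 0.1933·6.95 + 0.5007·6.47 ≈ 5.8620...
→ 5.86.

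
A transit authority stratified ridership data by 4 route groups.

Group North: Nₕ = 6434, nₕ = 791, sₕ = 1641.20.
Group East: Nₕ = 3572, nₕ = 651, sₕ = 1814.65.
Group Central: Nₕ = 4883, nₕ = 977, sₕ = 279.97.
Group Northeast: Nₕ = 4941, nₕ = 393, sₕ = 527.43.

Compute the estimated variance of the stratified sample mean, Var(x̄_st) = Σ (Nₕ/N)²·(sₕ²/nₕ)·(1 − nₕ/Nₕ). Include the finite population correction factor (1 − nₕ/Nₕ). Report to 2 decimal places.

N = 19830. Term for each stratum: Wₕ²sₕ²/nₕ·(1−nₕ/Nₕ).
Var(x̄_st) = 314.40700 + 134.21540 + 3.89136 + 40.45079 = 492.96455 → 492.96.

492.96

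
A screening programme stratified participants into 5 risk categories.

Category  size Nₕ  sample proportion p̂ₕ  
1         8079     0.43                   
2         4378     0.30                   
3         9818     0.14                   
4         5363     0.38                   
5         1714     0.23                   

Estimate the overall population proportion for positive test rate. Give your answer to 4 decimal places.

0.2928

Wₕ = Nₕ/N with N = 29352: 0.2752, 0.1492, 0.3345, 0.1827, 0.0584.
p̂_st = 0.2752·0.43 + 0.1492·0.30 + 0.3345·0.14 + 0.1827·0.38 + 0.0584·0.23 ≈ 0.292793... → 0.2928.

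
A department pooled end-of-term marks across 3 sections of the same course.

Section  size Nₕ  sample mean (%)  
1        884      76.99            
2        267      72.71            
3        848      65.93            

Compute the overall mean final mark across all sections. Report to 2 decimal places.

71.73

N = 884 + 267 + 848 = 1999.
The stratified mean weights each stratum mean by its population share Nₕ/N.
Σ Nₕx̄ₕ = 884·76.99 + 267·72.71 + 848·65.93 = 68059.16 + 19413.57 + 55908.64 = 143381.37.
Divide by N: 143381.37 / 1999 = 71.7265... → 71.73.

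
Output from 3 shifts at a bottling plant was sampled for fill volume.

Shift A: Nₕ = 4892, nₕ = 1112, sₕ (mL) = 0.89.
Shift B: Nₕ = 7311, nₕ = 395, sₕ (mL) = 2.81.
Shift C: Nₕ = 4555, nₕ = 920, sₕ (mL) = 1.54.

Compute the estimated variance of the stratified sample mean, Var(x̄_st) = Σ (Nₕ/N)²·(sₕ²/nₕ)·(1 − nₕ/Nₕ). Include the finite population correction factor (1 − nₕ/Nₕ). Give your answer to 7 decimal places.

0.0037981

N = 16758; Wₕ = Nₕ/N.
shift A: (4892/16758)²·0.89²/1112·(1 − 1112/4892) = 0.0000469039
shift B: (7311/16758)²·2.81²/395·(1 − 395/7311) = 0.0035991748
shift C: (4555/16758)²·1.54²/920·(1 − 920/4555) = 0.0001519855
Sum = 0.0037980642 → 0.0037981.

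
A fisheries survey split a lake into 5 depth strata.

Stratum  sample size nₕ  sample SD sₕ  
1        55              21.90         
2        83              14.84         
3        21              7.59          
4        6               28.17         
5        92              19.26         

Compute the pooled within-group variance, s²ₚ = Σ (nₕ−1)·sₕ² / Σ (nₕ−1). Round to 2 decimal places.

328.70

1: (55−1)·21.90² = 54·479.61 = 25898.94
2: (83−1)·14.84² = 82·220.2256 = 18058.4992
3: (21−1)·7.59² = 20·57.6081 = 1152.162
4: (6−1)·28.17² = 5·793.5489 = 3967.7445
5: (92−1)·19.26² = 91·370.9476 = 33756.2316
Numerator = 82833.5773; denominator = Σ(nₕ−1) = 252.
s²ₚ = 82833.5773/252 = 328.7047... → 328.70.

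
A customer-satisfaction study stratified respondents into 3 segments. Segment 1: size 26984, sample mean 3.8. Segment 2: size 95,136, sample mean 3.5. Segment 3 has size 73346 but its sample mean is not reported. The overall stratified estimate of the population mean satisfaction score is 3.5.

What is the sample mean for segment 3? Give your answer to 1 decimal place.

N = 26984 + 95136 + 73346 = 195466.
Overall total = μ·N = 3.5·195466 = 684131.
Subtract the known strata: 26984·3.8 + 95136·3.5 = 435515.2.
Remaining total for segment 3: 684131 − 435515.2 = 248615.8.
Divide by its size: 248615.8 / 73346 = 3.390... → 3.4.

3.4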